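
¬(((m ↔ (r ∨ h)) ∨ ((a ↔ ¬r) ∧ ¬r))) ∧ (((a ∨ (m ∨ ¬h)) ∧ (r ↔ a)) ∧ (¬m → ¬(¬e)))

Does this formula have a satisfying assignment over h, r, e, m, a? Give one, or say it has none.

h = False, r = False, e = True, m = True, a = False

  ¬(((m ↔ (r ∨ h)) ∨ ((a ↔ ¬r) ∧ ¬r))) = True
    (m ↔ (r ∨ h)) ∨ ((a ↔ ¬r) ∧ ¬r) = False
      m ↔ (r ∨ h) = False
        r ∨ h = False
      (a ↔ ¬r) ∧ ¬r = False
        a ↔ ¬r = False
          ¬r = True
        ¬r = True
  ((a ∨ (m ∨ ¬h)) ∧ (r ↔ a)) ∧ (¬m → ¬(¬e)) = True
    (a ∨ (m ∨ ¬h)) ∧ (r ↔ a) = True
      a ∨ (m ∨ ¬h) = True
        m ∨ ¬h = True
          ¬h = True
      r ↔ a = True
    ¬m → ¬(¬e) = True
      ¬m = False
      ¬(¬e) = True
        ¬e = False
Both conjuncts True, so the formula holds.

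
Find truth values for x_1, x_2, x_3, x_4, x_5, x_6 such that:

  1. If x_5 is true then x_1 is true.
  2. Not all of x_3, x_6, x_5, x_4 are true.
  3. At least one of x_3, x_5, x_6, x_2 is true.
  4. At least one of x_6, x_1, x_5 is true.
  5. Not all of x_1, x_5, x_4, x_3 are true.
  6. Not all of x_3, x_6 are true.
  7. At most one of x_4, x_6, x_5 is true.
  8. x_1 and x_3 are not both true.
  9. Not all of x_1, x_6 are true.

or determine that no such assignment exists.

x_1=F, x_2=T, x_3=F, x_4=F, x_5=F, x_6=T

  (1) x_5=F ⇒ x_1: vacuous ✓
  (2) {x_3, x_6, x_5, x_4}: 1/4 true — not all ✓
  (3) {x_3, x_5, x_6, x_2}: 2 true — at least one ✓
  (4) {x_6, x_1, x_5}: 1 true — at least one ✓
  (5) {x_1, x_5, x_4, x_3}: 0/4 true — not all ✓
  (6) {x_3, x_6}: 1/2 true — not all ✓
  (7) {x_4, x_6, x_5}: 1 true — at most one ✓
  (8) x_1=F, x_3=F — not both ✓
  (9) {x_1, x_6}: 1/2 true — not all ✓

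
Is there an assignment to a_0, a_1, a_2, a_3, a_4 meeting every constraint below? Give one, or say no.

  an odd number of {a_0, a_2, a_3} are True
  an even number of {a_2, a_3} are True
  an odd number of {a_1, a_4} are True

a_0=T, a_1=T, a_2=F, a_3=F, a_4=F

{a_0, a_2, a_3}: 1 true → odd ✓
{a_2, a_3}: 0 true → even ✓
{a_1, a_4}: 1 true → odd ✓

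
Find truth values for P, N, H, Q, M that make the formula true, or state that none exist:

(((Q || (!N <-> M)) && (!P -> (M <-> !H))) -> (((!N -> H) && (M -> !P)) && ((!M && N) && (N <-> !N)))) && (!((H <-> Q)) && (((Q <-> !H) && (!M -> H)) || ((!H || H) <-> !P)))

P: False, N: True, H: True, Q: False, M: True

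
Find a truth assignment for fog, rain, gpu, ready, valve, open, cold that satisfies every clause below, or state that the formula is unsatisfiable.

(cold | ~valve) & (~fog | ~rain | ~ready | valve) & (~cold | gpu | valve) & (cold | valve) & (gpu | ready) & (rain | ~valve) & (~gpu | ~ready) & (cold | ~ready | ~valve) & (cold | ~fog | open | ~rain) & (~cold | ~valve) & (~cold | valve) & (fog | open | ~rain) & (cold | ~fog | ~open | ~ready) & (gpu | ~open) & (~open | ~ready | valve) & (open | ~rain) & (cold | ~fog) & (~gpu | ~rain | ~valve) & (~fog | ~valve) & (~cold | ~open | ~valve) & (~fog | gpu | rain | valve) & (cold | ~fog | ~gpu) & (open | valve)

Case valve = True:
  (cold | ~valve) forces cold = True.
  Clause (~cold | ~valve) is falsified — contradiction.
Case valve = False:
  (cold | valve) forces cold = True.
  Clause (~cold | valve) is falsified — contradiction.
Both cases fail, so the formula is unsatisfiable.

The formula is unsatisfiable.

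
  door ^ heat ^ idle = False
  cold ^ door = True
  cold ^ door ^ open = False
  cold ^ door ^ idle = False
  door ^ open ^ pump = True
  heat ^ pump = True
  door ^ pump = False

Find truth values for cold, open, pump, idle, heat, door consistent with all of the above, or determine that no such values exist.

cold = False, open = True, pump = True, idle = True, heat = False, door = True

door ^ heat ^ idle = T ^ F ^ T = False ✓
cold ^ door = F ^ T = True ✓
cold ^ door ^ open = F ^ T ^ T = False ✓
cold ^ door ^ idle = F ^ T ^ T = False ✓
door ^ open ^ pump = T ^ T ^ T = True ✓
heat ^ pump = F ^ T = True ✓
door ^ pump = T ^ T = False ✓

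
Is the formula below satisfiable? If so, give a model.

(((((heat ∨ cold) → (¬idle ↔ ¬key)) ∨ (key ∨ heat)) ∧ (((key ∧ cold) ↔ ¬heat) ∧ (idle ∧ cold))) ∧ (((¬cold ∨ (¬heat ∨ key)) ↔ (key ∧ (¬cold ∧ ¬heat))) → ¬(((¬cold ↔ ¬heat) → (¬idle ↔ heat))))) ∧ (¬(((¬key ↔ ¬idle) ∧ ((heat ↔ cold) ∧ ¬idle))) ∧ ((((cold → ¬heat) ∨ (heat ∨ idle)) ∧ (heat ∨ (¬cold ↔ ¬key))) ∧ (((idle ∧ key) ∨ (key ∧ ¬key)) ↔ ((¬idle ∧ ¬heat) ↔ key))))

No satisfying assignment exists.

Case idle = True: the formula simplifies to (((((heat ∨ cold) → key) ∨ (key ∨ heat)) ∧ (((key ∧ cold) ↔ ¬heat) ∧ cold)) ∧ (((¬cold ∨ (¬heat ∨ key)) ↔ (key ∧ (¬cold ∧ ¬heat))) → ¬(((¬cold ↔ ¬heat) → ¬heat)))) ∧ ((heat ∨ (¬cold ↔ ¬key)) ∧ ((key ∨ (key ∧ ¬key)) ↔ ¬key)).
  key = True: the conjunct (key ∨ (key ∧ ¬key)) ↔ ¬key becomes (True ∨ False) ↔ ¬True = False.
  key = False: the conjunct (key ∨ (key ∧ ¬key)) ↔ ¬key becomes (False ∨ False) ↔ ¬False = False.
Case idle = False: the conjunct idle is False.
Both cases fail — unsatisfiable.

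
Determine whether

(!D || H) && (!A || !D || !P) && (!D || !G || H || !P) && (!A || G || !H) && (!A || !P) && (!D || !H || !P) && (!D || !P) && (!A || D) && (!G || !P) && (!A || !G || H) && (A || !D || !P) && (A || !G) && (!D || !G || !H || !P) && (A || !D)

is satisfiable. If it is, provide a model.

G=T, H=T, D=T, A=T, P=F

Set G = True.
  then (!G || !P) forces P = False.
  then (A || !G) forces A = True.
  then (!A || D) forces D = True.
  then (!A || !G || H) forces H = True.
All clauses satisfied.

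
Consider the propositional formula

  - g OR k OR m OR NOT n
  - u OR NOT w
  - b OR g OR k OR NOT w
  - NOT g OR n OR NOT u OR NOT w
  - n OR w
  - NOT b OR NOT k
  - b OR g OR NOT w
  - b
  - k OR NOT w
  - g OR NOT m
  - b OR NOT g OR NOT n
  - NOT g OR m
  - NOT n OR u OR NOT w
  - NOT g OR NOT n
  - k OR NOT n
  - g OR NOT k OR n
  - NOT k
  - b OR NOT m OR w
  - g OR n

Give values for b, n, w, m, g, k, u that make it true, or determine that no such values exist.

Case b = True:
  (NOT b OR NOT k) forces k = False.
  (k OR NOT w) forces w = False.
  (n OR w) forces n = True.
  Clause (k OR NOT n) is falsified — contradiction.
Case b = False:
  Clause (b) is falsified — contradiction.
Both cases fail, so the formula is unsatisfiable.

UNSATISFIABLE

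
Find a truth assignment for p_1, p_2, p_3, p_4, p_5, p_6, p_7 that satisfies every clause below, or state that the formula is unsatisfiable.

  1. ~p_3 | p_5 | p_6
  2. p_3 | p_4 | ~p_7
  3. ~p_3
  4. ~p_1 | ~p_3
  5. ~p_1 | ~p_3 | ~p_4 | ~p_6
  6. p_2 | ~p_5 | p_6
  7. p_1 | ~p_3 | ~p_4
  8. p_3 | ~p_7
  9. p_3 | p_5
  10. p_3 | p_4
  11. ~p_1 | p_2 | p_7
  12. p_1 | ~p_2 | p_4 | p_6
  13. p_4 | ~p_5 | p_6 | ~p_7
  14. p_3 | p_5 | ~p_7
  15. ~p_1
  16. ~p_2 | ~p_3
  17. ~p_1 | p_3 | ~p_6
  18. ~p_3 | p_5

Unit clause (~p_3) forces p_3 = False.
In (p_3 | ~p_7) only ~p_7 is left, so p_7 = False.
In (p_3 | p_5) only p_5 is left, so p_5 = True.
In (p_3 | p_4) only p_4 is left, so p_4 = True.
Unit clause (~p_1) forces p_1 = False.
Set p_2 = True.
Set p_6 = False.
All clauses satisfied.

p_1 = False; p_2 = True; p_3 = False; p_4 = True; p_5 = True; p_6 = False; p_7 = False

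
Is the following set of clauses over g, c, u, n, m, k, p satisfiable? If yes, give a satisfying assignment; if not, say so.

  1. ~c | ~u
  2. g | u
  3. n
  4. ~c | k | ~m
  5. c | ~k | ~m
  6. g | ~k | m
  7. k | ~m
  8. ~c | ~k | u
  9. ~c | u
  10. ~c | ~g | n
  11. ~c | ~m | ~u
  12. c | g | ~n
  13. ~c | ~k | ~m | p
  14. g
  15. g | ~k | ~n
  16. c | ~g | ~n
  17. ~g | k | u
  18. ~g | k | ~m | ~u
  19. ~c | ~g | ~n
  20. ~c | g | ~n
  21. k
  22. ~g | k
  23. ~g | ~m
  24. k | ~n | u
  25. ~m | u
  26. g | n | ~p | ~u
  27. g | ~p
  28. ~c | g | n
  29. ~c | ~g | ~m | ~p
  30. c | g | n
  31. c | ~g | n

Unsatisfiable

Case g = True:
  (n) forces n = True.
  (c | ~g | ~n) forces c = True.
  Clause (~c | ~g | ~n) is falsified — contradiction.
Case g = False:
  Clause (g) is falsified — contradiction.
Both cases fail, so the formula is unsatisfiable.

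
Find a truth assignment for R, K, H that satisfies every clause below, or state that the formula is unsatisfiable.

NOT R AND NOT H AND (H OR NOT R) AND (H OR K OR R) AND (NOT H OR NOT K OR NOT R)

R = False, K = True, H = False

Unit clause (NOT R) forces R = False.
Unit clause (NOT H) forces H = False.
In (H OR K OR R) only K is left, so K = True.
Check each clause:
  (NOT R): NOT R holds.
  (NOT H): NOT H holds.
  (H OR NOT R): NOT R holds.
  (H OR K OR R): K holds.
  (NOT H OR NOT K OR NOT R): NOT H holds.
All clauses satisfied.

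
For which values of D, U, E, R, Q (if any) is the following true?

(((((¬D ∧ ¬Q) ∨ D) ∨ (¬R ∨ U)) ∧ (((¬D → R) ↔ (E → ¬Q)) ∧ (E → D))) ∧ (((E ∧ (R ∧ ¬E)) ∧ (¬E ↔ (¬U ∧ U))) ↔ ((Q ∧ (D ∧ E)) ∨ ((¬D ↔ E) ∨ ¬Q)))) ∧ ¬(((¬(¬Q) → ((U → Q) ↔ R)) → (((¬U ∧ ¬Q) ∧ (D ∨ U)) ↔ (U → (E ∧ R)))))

Case Q = True: the formula simplifies to (((D ∨ (¬R ∨ U)) ∧ (((¬D → R) ↔ ¬E) ∧ (E → D))) ∧ (((E ∧ (R ∧ ¬E)) ∧ (¬E ↔ (¬U ∧ U))) ↔ ((D ∧ E) ∨ (¬D ↔ E)))) ∧ ¬((R → ¬((U → (E ∧ R))))).
  R = True: simplifies to (((D ∨ U) ∧ (¬E ∧ (E → D))) ∧ (((E ∧ ¬E) ∧ (¬E ↔ (¬U ∧ U))) ↔ ((D ∧ E) ∨ (¬D ↔ E)))) ∧ ¬(¬((U → E))).
    E = True: the conjunct ¬E is False.
    E = False: simplifies to ((D ∨ U) ∧ ¬D) ∧ ¬(¬(¬U)).
      U = True: the conjunct ¬(¬(¬U)) becomes ¬(¬False) = False.
      U = False: simplifies to D ∧ ¬D.
        D = True: the conjunct ¬D is False.
        D = False: the conjunct D is False.
  R = False: the conjunct ¬((R → ¬((U → (E ∧ R))))) becomes ¬((False → ¬(¬U))) = False.
Case Q = False: the formula simplifies to ((((¬D ∨ D) ∨ (¬R ∨ U)) ∧ ((¬D → R) ∧ (E → D))) ∧ ((E ∧ (R ∧ ¬E)) ∧ (¬E ↔ (¬U ∧ U)))) ∧ ¬(((¬U ∧ (D ∨ U)) ↔ (U → (E ∧ R)))).
  E = True: the conjunct ¬E is False.
  E = False: the conjunct E is False.
Both cases fail — unsatisfiable.

Unsatisfiable — no assignment works.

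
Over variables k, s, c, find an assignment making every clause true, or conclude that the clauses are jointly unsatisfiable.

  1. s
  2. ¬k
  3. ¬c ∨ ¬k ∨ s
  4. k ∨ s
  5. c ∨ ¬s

k: False, s: True, c: True

Unit clause (s) forces s = True.
Unit clause (¬k) forces k = False.
In (c ∨ ¬s) only c is left, so c = True.
Check each clause:
  (s): s holds.
  (¬k): ¬k holds.
  (¬c ∨ ¬k ∨ s): ¬k holds.
  (k ∨ s): s holds.
  (c ∨ ¬s): c holds.
All clauses satisfied.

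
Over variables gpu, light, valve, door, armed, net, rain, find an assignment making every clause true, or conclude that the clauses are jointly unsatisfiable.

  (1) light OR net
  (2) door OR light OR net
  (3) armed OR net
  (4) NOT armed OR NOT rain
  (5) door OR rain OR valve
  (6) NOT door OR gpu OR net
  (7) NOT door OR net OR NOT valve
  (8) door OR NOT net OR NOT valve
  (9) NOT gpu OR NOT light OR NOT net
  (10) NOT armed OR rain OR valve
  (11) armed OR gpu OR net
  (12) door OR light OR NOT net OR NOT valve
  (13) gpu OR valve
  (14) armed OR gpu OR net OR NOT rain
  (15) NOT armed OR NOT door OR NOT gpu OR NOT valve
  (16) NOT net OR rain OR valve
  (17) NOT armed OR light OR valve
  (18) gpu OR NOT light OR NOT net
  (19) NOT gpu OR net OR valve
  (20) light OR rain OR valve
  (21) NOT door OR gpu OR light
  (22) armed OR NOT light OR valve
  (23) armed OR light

gpu = False, light = True, valve = True, door = False, armed = True, net = False, rain = False

Set gpu = False.
  then (gpu OR valve) forces valve = True.
Try light = False:
  (light OR net) forces net = True.
  (door OR NOT net OR NOT valve) forces door = True.
  clause (NOT door OR gpu OR light) is falsified — backtrack.
So light = True.
  then (gpu OR NOT light OR NOT net) forces net = False.
  then (armed OR net) forces armed = True.
  then (NOT armed OR NOT rain) forces rain = False.
  then (NOT door OR gpu OR net) forces door = False.
All clauses satisfied.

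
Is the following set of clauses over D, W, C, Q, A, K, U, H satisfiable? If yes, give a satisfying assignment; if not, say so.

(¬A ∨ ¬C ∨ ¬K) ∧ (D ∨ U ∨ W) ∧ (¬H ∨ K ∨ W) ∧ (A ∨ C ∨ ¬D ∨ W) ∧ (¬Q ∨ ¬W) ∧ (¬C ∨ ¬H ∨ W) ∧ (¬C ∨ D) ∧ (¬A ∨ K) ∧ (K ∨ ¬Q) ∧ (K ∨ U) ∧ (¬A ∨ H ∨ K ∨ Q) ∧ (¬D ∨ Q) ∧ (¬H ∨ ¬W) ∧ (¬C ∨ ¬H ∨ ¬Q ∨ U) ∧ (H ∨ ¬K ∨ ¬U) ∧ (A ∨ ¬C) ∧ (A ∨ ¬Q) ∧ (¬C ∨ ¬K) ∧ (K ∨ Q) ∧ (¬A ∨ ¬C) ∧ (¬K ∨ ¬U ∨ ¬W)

Set D = False.
  then (¬C ∨ D) forces C = False.
Set W = True.
  then (¬Q ∨ ¬W) forces Q = False.
  then (¬H ∨ ¬W) forces H = False.
  then (K ∨ Q) forces K = True.
  then (¬K ∨ ¬U ∨ ¬W) forces U = False.
Set A = True.
All clauses satisfied.

D = False; W = True; C = False; Q = False; A = True; K = True; U = False; H = False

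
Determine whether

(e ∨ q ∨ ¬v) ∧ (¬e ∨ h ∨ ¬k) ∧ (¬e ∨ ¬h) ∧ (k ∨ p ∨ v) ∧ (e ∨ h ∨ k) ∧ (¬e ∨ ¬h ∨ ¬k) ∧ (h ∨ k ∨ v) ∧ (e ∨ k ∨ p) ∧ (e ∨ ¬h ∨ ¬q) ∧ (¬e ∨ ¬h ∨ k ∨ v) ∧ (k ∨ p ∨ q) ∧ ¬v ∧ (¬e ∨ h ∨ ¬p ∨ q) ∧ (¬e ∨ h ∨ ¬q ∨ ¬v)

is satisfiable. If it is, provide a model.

Unit clause (¬v) forces v = False.
Try e = True:
  (¬e ∨ ¬h) forces h = False.
  (¬e ∨ h ∨ ¬k) forces k = False.
  clause (h ∨ k ∨ v) is falsified — backtrack.
So e = False.
Set q = False.
Set h = False.
  then (e ∨ h ∨ k) forces k = True.
Set p = False.
All clauses satisfied.

e = False; q = False; v = False; h = False; p = False; k = True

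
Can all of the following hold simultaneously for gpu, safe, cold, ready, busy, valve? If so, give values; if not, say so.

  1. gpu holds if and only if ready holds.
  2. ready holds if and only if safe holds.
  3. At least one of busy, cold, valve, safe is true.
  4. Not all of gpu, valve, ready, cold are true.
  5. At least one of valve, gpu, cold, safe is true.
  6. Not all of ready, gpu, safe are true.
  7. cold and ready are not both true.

gpu = False; safe = False; cold = False; ready = False; busy = False; valve = True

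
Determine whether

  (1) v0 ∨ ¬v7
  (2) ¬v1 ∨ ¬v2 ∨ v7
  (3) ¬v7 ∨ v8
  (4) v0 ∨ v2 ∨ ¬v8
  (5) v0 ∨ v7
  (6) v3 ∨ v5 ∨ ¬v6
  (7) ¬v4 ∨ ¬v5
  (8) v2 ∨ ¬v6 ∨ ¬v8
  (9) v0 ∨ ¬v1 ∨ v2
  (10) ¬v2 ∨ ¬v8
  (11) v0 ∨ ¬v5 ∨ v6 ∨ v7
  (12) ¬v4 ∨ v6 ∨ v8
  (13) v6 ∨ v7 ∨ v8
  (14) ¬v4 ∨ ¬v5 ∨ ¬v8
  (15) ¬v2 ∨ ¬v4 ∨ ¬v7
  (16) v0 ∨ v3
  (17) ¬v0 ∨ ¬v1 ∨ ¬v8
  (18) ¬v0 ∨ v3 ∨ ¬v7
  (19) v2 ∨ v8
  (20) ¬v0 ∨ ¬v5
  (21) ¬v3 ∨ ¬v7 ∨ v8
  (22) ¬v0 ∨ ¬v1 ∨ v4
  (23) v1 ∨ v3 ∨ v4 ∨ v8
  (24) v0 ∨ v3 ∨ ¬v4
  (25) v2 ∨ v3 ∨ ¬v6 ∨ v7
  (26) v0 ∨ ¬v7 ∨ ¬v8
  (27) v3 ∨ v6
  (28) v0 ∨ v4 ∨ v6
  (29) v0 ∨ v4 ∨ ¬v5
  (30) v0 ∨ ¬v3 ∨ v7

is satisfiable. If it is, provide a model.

Try v0 = False:
  (v0 ∨ ¬v7) forces v7 = False.
  clause (v0 ∨ v7) is falsified — backtrack.
So v0 = True.
  then (¬v0 ∨ ¬v5) forces v5 = False.
Set v1 = False.
Set v2 = False.
  then (v2 ∨ v8) forces v8 = True.
  then (v2 ∨ ¬v6 ∨ ¬v8) forces v6 = False.
  then (v3 ∨ v6) forces v3 = True.
Set v4 = True.
Set v7 = True.
All clauses satisfied.

v0: True, v1: False, v2: False, v3: True, v4: True, v5: False, v6: False, v7: True, v8: True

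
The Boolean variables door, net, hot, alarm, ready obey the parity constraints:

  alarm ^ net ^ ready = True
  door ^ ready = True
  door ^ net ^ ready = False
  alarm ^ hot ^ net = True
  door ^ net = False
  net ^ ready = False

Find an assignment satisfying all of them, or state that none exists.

No satisfying assignment exists.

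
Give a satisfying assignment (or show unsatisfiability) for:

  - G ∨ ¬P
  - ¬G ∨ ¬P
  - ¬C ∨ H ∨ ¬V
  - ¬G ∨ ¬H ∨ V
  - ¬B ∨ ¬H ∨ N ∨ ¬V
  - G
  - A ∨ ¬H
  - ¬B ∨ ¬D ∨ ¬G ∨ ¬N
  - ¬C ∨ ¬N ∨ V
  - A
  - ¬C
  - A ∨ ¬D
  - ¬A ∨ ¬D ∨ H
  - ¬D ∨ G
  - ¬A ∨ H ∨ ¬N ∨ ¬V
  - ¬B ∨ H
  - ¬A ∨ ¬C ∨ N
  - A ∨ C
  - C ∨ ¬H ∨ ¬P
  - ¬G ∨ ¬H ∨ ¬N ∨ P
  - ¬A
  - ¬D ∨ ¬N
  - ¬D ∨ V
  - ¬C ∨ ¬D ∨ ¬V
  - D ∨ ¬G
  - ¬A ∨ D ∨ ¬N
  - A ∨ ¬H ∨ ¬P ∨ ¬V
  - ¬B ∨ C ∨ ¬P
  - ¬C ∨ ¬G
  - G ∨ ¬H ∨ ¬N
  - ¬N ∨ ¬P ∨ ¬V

Unsatisfiable — no assignment works.

Case A = True:
  Clause (¬A) is falsified — contradiction.
Case A = False:
  Clause (A) is falsified — contradiction.
Both cases fail, so the formula is unsatisfiable.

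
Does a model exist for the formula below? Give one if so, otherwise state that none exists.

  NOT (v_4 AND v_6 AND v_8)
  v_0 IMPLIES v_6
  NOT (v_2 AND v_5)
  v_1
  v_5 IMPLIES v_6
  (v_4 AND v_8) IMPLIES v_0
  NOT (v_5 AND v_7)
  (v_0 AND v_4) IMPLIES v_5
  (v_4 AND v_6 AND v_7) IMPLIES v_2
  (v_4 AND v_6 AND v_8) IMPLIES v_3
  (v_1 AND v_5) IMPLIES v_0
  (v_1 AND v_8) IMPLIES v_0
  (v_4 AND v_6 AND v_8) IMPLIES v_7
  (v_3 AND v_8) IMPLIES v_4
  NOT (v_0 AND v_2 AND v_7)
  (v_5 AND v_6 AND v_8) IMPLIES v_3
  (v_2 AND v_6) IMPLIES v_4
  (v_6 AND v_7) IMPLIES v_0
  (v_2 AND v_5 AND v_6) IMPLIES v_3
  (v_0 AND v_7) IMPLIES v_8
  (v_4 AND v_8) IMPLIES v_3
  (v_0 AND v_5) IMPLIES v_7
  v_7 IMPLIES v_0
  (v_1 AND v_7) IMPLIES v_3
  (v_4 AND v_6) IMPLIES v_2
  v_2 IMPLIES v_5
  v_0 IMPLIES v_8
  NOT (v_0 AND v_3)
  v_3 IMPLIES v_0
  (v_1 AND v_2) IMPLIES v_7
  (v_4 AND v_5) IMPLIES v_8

Unit clause (v_1) forces v_1 = True.
Set v_0 = False.
  then (v_0 OR NOT v_1 OR NOT v_8) forces v_8 = False.
  then (v_0 OR NOT v_3) forces v_3 = False.
  then (NOT v_1 OR v_3 OR NOT v_7) forces v_7 = False.
  then (v_0 OR NOT v_1 OR NOT v_5) forces v_5 = False.
  then (NOT v_1 OR NOT v_2 OR v_7) forces v_2 = False.
Set v_4 = False.
Set v_6 = False.
All clauses satisfied.

v_0 = False, v_1 = True, v_2 = False, v_3 = False, v_4 = False, v_5 = False, v_6 = False, v_7 = False, v_8 = False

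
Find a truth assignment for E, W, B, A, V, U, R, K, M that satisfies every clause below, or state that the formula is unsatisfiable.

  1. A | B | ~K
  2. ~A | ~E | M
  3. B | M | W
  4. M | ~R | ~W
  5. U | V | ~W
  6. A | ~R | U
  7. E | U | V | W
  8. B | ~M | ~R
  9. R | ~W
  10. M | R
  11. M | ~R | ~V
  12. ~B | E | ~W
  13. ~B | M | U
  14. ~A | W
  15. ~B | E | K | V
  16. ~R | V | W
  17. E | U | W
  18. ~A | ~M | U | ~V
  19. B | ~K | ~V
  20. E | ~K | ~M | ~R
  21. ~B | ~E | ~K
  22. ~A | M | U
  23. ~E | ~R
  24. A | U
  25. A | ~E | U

Set E = True.
  then (~E | ~R) forces R = False.
  then (R | ~W) forces W = False.
  then (M | R) forces M = True.
  then (~A | W) forces A = False.
  then (A | U) forces U = True.
Set B = False.
  then (A | B | ~K) forces K = False.
Set V = False.
All clauses satisfied.

E = True, W = False, B = False, A = False, V = False, U = True, R = False, K = False, M = True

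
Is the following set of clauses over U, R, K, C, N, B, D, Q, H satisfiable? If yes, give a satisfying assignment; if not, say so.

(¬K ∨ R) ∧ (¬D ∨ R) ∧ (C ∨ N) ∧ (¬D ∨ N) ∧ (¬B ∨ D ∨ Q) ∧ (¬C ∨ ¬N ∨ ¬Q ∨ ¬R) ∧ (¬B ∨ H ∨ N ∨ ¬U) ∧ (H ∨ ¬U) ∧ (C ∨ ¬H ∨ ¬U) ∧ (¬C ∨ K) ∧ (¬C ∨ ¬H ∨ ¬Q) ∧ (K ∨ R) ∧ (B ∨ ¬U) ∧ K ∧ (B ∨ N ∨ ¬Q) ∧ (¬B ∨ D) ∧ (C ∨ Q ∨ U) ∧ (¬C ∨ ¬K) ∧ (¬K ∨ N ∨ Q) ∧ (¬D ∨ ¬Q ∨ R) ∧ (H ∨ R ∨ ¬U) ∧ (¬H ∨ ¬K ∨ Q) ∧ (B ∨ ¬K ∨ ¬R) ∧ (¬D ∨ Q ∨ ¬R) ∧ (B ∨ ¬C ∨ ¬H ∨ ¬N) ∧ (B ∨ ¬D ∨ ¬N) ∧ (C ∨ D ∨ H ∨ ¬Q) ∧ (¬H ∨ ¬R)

Unit clause (K) forces K = True.
In (¬C ∨ ¬K) only ¬C is left, so C = False.
In (¬K ∨ R) only R is left, so R = True.
In (C ∨ N) only N is left, so N = True.
In (B ∨ ¬K ∨ ¬R) only B is left, so B = True.
In (¬H ∨ ¬R) only ¬H is left, so H = False.
In (H ∨ ¬U) only ¬U is left, so U = False.
In (¬B ∨ D) only D is left, so D = True.
In (C ∨ Q ∨ U) only Q is left, so Q = True.
All clauses satisfied.

U = False; R = True; K = True; C = False; N = True; B = True; D = True; Q = True; H = False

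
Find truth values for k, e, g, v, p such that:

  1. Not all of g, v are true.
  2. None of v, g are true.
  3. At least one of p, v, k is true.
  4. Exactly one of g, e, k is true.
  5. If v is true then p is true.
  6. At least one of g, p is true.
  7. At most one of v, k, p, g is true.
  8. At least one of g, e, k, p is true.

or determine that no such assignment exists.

k: False, e: True, g: False, v: False, p: True

  (1) {g, v}: 0/2 true — not all ✓
  (2) {v, g}: 0 true — none ✓
  (3) {p, v, k}: 1 true — at least one ✓
  (4) {g, e, k}: 1 true — exactly one ✓
  (5) v=F ⇒ p: vacuous ✓
  (6) {g, p}: 1 true — at least one ✓
  (7) {v, k, p, g}: 1 true — at most one ✓
  (8) {g, e, k, p}: 2 true — at least one ✓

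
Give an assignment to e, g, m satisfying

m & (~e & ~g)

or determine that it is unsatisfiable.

e = False, g = False, m = True

  ~e & ~g = True
    ~e = True
    ~g = True
Both conjuncts True, so the formula holds.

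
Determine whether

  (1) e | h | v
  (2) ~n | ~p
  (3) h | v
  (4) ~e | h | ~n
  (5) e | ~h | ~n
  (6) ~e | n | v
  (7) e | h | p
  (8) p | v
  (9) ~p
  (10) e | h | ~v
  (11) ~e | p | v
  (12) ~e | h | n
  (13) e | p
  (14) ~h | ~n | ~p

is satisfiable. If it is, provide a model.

Unit clause (~p) forces p = False.
In (e | p) only e is left, so e = True.
In (p | v) only v is left, so v = True.
Try h = False:
  (~e | h | ~n) forces n = False.
  clause (~e | h | n) is falsified — backtrack.
So h = True.
Set n = True.
All clauses satisfied.

v = True, h = True, e = True, n = True, p = False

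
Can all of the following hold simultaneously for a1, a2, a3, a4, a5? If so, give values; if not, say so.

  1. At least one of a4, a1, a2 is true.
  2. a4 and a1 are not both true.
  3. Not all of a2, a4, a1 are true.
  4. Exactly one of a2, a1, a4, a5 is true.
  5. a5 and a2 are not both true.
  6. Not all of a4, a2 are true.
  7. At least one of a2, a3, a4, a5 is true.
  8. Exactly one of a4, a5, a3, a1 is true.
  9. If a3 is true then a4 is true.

a1=F; a2=F; a3=F; a4=T; a5=F

  (1) {a4, a1, a2}: 1 true — at least one ✓
  (2) a4=T, a1=F — not both ✓
  (3) {a2, a4, a1}: 1/3 true — not all ✓
  (4) {a2, a1, a4, a5}: 1 true — exactly one ✓
  (5) a5=F, a2=F — not both ✓
  (6) {a4, a2}: 1/2 true — not all ✓
  (7) {a2, a3, a4, a5}: 1 true — at least one ✓
  (8) {a4, a5, a3, a1}: 1 true — exactly one ✓
  (9) a3=F ⇒ a4: vacuous ✓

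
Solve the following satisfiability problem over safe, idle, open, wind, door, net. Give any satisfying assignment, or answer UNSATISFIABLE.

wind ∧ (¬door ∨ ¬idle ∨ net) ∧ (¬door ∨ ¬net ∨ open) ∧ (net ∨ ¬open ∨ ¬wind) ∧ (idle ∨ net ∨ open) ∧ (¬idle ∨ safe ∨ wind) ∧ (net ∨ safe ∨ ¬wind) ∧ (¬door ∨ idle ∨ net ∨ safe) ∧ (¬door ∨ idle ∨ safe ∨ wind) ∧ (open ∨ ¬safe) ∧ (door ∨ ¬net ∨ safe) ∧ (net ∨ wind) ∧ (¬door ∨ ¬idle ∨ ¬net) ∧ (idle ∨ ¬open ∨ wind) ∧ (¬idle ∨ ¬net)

Unit clause (wind) forces wind = True.
Set safe = False.
  then (net ∨ safe ∨ ¬wind) forces net = True.
  then (door ∨ ¬net ∨ safe) forces door = True.
  then (¬door ∨ ¬idle ∨ ¬net) forces idle = False.
  then (¬door ∨ ¬net ∨ open) forces open = True.
All clauses satisfied.

safe: False, idle: False, open: True, wind: True, door: True, net: True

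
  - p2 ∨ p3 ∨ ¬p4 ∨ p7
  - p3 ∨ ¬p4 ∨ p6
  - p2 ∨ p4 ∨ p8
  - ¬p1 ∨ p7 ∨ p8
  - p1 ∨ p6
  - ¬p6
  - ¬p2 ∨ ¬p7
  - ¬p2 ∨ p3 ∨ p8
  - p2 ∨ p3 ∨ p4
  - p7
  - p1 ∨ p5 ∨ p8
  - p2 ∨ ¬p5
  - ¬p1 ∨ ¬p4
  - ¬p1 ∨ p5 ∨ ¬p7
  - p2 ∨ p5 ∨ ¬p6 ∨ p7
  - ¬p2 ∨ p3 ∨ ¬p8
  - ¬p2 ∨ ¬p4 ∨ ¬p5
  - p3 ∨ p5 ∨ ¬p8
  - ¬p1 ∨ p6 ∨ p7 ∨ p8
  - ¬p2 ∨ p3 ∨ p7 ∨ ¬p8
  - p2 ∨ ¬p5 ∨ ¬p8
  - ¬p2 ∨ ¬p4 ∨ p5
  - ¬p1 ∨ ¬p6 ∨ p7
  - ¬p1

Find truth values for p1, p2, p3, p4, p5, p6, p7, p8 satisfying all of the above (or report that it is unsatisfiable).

The formula is unsatisfiable.

Case p1 = True:
  Clause (¬p1) is falsified — contradiction.
Case p1 = False:
  (p1 ∨ p6) forces p6 = True.
  Clause (¬p6) is falsified — contradiction.
Both cases fail, so the formula is unsatisfiable.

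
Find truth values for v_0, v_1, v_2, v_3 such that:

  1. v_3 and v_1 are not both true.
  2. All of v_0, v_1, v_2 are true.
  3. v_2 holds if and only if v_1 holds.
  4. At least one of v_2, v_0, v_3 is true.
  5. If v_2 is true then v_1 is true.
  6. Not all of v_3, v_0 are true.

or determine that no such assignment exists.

v_0: True; v_1: True; v_2: True; v_3: False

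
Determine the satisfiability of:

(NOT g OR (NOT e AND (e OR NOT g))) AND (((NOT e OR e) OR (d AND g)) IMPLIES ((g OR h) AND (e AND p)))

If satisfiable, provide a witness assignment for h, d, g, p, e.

h = True; d = False; g = False; p = True; e = True

  NOT g OR (NOT e AND (e OR NOT g)) = True
    NOT g = True
    NOT e AND (e OR NOT g) = False
      NOT e = False
      e OR NOT g = True
        NOT g = True
  ((NOT e OR e) OR (d AND g)) IMPLIES ((g OR h) AND (e AND p)) = True
    (NOT e OR e) OR (d AND g) = True
      NOT e OR e = True
        NOT e = False
      d AND g = False
    (g OR h) AND (e AND p) = True
      g OR h = True
      e AND p = True
Both conjuncts True, so the formula holds.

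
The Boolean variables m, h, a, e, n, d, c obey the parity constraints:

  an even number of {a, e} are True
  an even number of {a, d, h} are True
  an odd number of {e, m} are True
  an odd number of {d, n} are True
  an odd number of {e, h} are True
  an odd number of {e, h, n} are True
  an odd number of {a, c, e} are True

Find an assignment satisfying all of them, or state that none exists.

m: False; h: False; a: True; e: True; n: False; d: True; c: True

{a, e}: 2 true → even ✓
{a, d, h}: 2 true → even ✓
{e, m}: 1 true → odd ✓
{d, n}: 1 true → odd ✓
{e, h}: 1 true → odd ✓
{e, h, n}: 1 true → odd ✓
{a, c, e}: 3 true → odd ✓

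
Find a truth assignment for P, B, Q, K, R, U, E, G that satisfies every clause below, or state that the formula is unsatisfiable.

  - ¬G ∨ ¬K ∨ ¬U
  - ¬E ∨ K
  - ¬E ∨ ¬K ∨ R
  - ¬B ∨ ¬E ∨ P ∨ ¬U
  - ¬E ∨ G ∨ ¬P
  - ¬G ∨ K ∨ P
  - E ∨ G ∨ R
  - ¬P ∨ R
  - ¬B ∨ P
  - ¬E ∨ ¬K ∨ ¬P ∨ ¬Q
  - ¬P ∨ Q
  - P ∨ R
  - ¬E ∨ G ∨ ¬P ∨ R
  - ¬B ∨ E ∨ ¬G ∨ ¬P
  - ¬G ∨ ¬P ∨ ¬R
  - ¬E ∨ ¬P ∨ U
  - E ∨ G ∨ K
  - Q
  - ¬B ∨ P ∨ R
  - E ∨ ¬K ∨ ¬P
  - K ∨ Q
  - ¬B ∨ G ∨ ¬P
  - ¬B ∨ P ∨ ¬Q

Unit clause (Q) forces Q = True.
Try P = True:
  (¬P ∨ R) forces R = True.
  (¬G ∨ ¬P ∨ ¬R) forces G = False.
  (¬E ∨ G ∨ ¬P) forces E = False.
  (E ∨ G ∨ K) forces K = True.
  clause (E ∨ ¬K ∨ ¬P) is falsified — backtrack.
So P = False.
  then (¬B ∨ P) forces B = False.
  then (P ∨ R) forces R = True.
Try K = False:
  (¬E ∨ K) forces E = False.
  (¬G ∨ K ∨ P) forces G = False.
  clause (E ∨ G ∨ K) is falsified — backtrack.
So K = True.
Set U = True.
  then (¬G ∨ ¬K ∨ ¬U) forces G = False.
Set E = True.
All clauses satisfied.

P = False, B = False, Q = True, K = True, R = True, U = True, E = True, G = False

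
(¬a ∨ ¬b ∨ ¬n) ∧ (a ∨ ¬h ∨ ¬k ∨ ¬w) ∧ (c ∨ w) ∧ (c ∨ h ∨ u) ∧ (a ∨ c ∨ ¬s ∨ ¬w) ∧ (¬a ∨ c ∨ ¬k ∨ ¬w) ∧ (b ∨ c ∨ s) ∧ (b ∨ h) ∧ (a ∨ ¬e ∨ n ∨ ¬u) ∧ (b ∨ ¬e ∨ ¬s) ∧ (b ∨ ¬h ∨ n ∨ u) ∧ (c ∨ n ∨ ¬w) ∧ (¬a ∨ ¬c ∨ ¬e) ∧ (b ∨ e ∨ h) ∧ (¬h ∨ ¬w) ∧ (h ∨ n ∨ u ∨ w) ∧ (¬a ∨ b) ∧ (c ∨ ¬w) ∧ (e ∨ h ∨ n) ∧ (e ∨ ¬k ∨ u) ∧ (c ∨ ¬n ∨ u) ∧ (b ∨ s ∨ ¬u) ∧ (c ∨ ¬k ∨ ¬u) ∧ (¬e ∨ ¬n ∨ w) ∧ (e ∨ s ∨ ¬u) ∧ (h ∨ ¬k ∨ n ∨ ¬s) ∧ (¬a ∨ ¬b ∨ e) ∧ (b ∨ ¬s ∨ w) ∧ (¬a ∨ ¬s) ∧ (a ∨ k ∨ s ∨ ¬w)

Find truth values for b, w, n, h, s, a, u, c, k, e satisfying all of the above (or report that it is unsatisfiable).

Set b = False.
  then (b ∨ h) forces h = True.
  then (¬h ∨ ¬w) forces w = False.
  then (¬a ∨ b) forces a = False.
  then (b ∨ ¬s ∨ w) forces s = False.
  then (c ∨ w) forces c = True.
  then (b ∨ s ∨ ¬u) forces u = False.
  then (b ∨ ¬h ∨ n ∨ u) forces n = True.
  then (¬e ∨ ¬n ∨ w) forces e = False.
  then (e ∨ ¬k ∨ u) forces k = False.
All clauses satisfied.

b = False, w = False, n = True, h = True, s = False, a = False, u = False, c = True, k = False, e = False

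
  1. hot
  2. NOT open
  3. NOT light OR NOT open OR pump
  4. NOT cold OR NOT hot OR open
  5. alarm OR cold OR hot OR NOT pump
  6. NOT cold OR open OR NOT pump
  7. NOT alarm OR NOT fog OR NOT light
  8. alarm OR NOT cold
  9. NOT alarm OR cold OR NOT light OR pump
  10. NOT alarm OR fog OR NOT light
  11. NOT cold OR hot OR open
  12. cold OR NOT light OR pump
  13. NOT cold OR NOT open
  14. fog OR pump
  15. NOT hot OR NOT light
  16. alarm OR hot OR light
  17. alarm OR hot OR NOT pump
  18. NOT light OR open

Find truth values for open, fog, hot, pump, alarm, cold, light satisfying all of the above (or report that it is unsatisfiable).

open = False, fog = True, hot = True, pump = False, alarm = False, cold = False, light = False

Unit clause (hot) forces hot = True.
Unit clause (NOT open) forces open = False.
In (NOT cold OR NOT hot OR open) only NOT cold is left, so cold = False.
In (NOT hot OR NOT light) only NOT light is left, so light = False.
Set fog = True.
Set pump = False.
Set alarm = False.
All clauses satisfied.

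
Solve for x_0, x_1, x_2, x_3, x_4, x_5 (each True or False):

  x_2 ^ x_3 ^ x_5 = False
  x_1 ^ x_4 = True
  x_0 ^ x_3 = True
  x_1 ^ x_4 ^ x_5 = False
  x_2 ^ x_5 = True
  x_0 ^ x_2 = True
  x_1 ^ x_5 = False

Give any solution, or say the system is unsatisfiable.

Unsatisfiable — no assignment works.

Adding constraints 1, 2, 3, 4, 6 mod 2: every variable appears an even number of times on the left, so the left side is 0.
But the right sides sum to 1 (mod 2). 0 ≠ 1 — the system is inconsistent.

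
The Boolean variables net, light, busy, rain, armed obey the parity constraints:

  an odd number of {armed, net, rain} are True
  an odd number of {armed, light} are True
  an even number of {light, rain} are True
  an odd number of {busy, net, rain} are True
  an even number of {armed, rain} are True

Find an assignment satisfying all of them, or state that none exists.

Unsatisfiable — no assignment works.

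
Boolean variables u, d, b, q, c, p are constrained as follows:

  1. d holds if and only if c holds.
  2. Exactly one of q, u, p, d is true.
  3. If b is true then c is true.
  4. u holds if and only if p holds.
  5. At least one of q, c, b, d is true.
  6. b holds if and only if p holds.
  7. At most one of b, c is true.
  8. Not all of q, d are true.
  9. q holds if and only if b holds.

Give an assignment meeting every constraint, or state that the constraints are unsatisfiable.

u: False; d: True; b: False; q: False; c: True; p: False

  (1) d=T, c=T — same ✓
  (2) {q, u, p, d}: 1 true — exactly one ✓
  (3) b=F ⇒ c: vacuous ✓
  (4) u=F, p=F — same ✓
  (5) {q, c, b, d}: 2 true — at least one ✓
  (6) b=F, p=F — same ✓
  (7) {b, c}: 1 true — at most one ✓
  (8) {q, d}: 1/2 true — not all ✓
  (9) q=F, b=F — same ✓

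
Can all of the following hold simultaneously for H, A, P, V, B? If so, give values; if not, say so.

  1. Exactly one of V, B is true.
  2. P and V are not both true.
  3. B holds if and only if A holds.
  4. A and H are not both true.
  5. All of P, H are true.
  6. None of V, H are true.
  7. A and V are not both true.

Case H = True:
  Constraint (6) is violated (H=T) — contradiction.
Case H = False:
  Constraint (5) is violated (H=F) — contradiction.
Both cases fail — unsatisfiable.

No satisfying assignment exists.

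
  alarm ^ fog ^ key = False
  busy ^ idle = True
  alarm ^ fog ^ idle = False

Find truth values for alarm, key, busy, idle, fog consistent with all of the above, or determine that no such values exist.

alarm: False, key: True, busy: False, idle: True, fog: True

alarm ^ fog ^ key = F ^ T ^ T = False ✓
busy ^ idle = F ^ T = True ✓
alarm ^ fog ^ idle = F ^ T ^ T = False ✓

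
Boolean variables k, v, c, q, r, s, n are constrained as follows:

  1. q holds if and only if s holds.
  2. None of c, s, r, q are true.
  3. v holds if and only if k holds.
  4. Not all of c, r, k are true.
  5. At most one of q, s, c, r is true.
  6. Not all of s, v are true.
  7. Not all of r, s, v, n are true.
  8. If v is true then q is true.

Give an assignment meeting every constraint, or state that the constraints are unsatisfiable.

k = False, v = False, c = False, q = False, r = False, s = False, n = True

  (1) q=F, s=F — same ✓
  (2) {c, s, r, q}: 0 true — none ✓
  (3) v=F, k=F — same ✓
  (4) {c, r, k}: 0/3 true — not all ✓
  (5) {q, s, c, r}: 0 true — at most one ✓
  (6) {s, v}: 0/2 true — not all ✓
  (7) {r, s, v, n}: 1/4 true — not all ✓
  (8) v=F ⇒ q: vacuous ✓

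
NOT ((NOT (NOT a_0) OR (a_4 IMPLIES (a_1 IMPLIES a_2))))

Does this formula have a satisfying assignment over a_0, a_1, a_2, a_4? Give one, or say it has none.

a_0: False, a_1: True, a_2: False, a_4: True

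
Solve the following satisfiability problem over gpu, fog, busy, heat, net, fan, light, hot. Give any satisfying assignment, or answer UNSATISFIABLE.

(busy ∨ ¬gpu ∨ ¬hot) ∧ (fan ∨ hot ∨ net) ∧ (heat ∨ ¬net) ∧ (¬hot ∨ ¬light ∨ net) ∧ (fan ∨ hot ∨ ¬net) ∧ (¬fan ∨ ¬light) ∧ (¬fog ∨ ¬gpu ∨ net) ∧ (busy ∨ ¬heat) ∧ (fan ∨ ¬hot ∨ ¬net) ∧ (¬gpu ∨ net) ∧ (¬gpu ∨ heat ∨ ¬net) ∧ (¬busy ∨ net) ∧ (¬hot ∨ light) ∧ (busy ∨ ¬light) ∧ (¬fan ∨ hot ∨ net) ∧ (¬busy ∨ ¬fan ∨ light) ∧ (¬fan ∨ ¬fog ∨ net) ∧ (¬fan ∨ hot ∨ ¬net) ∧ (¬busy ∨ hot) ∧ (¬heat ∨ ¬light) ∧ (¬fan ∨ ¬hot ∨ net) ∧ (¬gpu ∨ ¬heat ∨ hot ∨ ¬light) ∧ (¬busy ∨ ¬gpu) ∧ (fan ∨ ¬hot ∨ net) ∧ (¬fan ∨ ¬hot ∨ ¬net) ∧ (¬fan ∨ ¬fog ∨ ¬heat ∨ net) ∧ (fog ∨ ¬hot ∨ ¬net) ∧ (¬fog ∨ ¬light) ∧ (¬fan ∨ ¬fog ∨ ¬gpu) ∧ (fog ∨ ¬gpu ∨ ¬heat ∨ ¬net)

The formula is unsatisfiable.

Case hot = True:
  (¬hot ∨ light) forces light = True.
  (¬hot ∨ ¬light ∨ net) forces net = True.
  (heat ∨ ¬net) forces heat = True.
  Clause (¬heat ∨ ¬light) is falsified — contradiction.
Case hot = False:
  (¬busy ∨ hot) forces busy = False.
  (busy ∨ ¬heat) forces heat = False.
  (heat ∨ ¬net) forces net = False.
  (fan ∨ hot ∨ net) forces fan = True.
  Clause (¬fan ∨ hot ∨ net) is falsified — contradiction.
Both cases fail, so the formula is unsatisfiable.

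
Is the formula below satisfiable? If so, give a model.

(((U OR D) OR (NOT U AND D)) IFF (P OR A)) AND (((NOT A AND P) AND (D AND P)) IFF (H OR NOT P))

U = True, P = True, A = True, D = True, H = False

  ((U OR D) OR (NOT U AND D)) IFF (P OR A) = True
    (U OR D) OR (NOT U AND D) = True
      U OR D = True
      NOT U AND D = False
        NOT U = False
    P OR A = True
  ((NOT A AND P) AND (D AND P)) IFF (H OR NOT P) = True
    (NOT A AND P) AND (D AND P) = False
      NOT A AND P = False
        NOT A = False
      D AND P = True
    H OR NOT P = False
      NOT P = False
Both conjuncts True, so the formula holds.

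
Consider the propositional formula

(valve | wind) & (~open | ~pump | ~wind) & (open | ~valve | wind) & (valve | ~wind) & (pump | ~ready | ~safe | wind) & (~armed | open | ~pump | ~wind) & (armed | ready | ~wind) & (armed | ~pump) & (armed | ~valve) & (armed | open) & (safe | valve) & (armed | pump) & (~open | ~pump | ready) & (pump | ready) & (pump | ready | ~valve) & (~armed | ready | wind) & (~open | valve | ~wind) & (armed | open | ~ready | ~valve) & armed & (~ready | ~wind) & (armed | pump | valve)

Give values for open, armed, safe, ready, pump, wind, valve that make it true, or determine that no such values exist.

Unit clause (armed) forces armed = True.
Set open = True.
Set safe = False.
  then (safe | valve) forces valve = True.
Try ready = False:
  (~open | ~pump | ready) forces pump = False.
  clause (pump | ready) is falsified — backtrack.
So ready = True.
  then (~ready | ~wind) forces wind = False.
Set pump = False.
All clauses satisfied.

open = True, armed = True, safe = False, ready = True, pump = False, wind = False, valve = True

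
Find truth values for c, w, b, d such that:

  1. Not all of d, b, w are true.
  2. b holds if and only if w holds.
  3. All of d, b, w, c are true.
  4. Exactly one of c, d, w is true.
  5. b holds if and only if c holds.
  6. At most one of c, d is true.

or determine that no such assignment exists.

The formula is unsatisfiable.

Case c = True:
  (3) forces d = True.
  Constraint (4) is violated (c=T, d=T) — contradiction.
Case c = False:
  Constraint (3) is violated (c=F) — contradiction.
Both cases fail — unsatisfiable.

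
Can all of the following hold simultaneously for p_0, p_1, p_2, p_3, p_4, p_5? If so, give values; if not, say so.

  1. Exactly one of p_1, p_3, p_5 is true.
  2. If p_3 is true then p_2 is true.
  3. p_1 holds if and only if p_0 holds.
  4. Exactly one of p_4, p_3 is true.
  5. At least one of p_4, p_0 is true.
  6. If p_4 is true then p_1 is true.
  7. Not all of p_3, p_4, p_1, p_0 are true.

p_0 = True; p_1 = True; p_2 = False; p_3 = False; p_4 = True; p_5 = False

  (1) {p_1, p_3, p_5}: 1 true — exactly one ✓
  (2) p_3=F ⇒ p_2: vacuous ✓
  (3) p_1=T, p_0=T — same ✓
  (4) {p_4, p_3}: 1 true — exactly one ✓
  (5) {p_4, p_0}: 2 true — at least one ✓
  (6) p_4=T ⇒ p_1: T ✓
  (7) {p_3, p_4, p_1, p_0}: 3/4 true — not all ✓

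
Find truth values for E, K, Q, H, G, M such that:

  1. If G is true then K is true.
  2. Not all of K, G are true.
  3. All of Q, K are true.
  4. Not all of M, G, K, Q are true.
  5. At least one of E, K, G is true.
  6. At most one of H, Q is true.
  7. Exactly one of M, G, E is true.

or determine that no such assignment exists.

E = True, K = True, Q = True, H = False, G = False, M = False

  (1) G=F ⇒ K: vacuous ✓
  (2) {K, G}: 1/2 true — not all ✓
  (3) {Q, K}: all 2 true ✓
  (4) {M, G, K, Q}: 2/4 true — not all ✓
  (5) {E, K, G}: 2 true — at least one ✓
  (6) {H, Q}: 1 true — at most one ✓
  (7) {M, G, E}: 1 true — exactly one ✓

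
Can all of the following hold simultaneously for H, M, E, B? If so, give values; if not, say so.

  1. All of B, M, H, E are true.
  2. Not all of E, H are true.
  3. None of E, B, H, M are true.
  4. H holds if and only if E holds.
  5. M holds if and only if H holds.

Case H = True:
  Constraint (3) is violated (H=T) — contradiction.
Case H = False:
  Constraint (1) is violated (H=F) — contradiction.
Both cases fail — unsatisfiable.

The formula is unsatisfiable.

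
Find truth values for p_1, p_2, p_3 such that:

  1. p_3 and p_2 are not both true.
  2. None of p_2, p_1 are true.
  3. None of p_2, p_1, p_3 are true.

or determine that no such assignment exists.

p_1=F, p_2=F, p_3=F

  (1) p_3=F, p_2=F — not both ✓
  (2) {p_2, p_1}: 0 true — none ✓
  (3) {p_2, p_1, p_3}: 0 true — none ✓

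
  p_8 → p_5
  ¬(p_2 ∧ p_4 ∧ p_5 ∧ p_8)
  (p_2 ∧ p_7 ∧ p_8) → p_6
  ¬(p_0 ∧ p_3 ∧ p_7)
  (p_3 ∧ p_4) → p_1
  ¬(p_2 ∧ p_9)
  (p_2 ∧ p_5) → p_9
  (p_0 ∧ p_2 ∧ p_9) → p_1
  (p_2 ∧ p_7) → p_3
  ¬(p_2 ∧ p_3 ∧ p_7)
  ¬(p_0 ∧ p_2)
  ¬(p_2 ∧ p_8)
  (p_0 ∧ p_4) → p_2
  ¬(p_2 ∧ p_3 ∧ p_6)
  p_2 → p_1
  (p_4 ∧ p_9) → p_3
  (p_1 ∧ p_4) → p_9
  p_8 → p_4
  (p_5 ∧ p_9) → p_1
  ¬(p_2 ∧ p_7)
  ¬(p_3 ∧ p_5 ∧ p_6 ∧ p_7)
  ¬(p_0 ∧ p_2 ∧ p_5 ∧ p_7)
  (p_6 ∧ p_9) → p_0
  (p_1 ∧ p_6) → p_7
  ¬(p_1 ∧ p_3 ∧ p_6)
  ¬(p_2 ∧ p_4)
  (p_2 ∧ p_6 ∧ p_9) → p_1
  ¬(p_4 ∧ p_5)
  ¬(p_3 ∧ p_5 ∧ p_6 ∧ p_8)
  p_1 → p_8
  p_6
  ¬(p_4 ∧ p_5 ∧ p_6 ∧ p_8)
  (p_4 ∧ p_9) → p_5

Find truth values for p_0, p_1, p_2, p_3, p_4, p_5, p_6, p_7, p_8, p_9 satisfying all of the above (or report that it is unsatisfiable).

p_0: True, p_1: False, p_2: False, p_3: True, p_4: False, p_5: False, p_6: True, p_7: False, p_8: False, p_9: False

Unit clause (p_6) forces p_6 = True.
Set p_0 = True.
  then (¬p_0 ∨ ¬p_2) forces p_2 = False.
  then (¬p_0 ∨ p_2 ∨ ¬p_4) forces p_4 = False.
  then (p_4 ∨ ¬p_8) forces p_8 = False.
  then (¬p_1 ∨ p_8) forces p_1 = False.
Set p_3 = True.
  then (¬p_0 ∨ ¬p_3 ∨ ¬p_7) forces p_7 = False.
Set p_5 = False.
Set p_9 = False.
All clauses satisfied.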